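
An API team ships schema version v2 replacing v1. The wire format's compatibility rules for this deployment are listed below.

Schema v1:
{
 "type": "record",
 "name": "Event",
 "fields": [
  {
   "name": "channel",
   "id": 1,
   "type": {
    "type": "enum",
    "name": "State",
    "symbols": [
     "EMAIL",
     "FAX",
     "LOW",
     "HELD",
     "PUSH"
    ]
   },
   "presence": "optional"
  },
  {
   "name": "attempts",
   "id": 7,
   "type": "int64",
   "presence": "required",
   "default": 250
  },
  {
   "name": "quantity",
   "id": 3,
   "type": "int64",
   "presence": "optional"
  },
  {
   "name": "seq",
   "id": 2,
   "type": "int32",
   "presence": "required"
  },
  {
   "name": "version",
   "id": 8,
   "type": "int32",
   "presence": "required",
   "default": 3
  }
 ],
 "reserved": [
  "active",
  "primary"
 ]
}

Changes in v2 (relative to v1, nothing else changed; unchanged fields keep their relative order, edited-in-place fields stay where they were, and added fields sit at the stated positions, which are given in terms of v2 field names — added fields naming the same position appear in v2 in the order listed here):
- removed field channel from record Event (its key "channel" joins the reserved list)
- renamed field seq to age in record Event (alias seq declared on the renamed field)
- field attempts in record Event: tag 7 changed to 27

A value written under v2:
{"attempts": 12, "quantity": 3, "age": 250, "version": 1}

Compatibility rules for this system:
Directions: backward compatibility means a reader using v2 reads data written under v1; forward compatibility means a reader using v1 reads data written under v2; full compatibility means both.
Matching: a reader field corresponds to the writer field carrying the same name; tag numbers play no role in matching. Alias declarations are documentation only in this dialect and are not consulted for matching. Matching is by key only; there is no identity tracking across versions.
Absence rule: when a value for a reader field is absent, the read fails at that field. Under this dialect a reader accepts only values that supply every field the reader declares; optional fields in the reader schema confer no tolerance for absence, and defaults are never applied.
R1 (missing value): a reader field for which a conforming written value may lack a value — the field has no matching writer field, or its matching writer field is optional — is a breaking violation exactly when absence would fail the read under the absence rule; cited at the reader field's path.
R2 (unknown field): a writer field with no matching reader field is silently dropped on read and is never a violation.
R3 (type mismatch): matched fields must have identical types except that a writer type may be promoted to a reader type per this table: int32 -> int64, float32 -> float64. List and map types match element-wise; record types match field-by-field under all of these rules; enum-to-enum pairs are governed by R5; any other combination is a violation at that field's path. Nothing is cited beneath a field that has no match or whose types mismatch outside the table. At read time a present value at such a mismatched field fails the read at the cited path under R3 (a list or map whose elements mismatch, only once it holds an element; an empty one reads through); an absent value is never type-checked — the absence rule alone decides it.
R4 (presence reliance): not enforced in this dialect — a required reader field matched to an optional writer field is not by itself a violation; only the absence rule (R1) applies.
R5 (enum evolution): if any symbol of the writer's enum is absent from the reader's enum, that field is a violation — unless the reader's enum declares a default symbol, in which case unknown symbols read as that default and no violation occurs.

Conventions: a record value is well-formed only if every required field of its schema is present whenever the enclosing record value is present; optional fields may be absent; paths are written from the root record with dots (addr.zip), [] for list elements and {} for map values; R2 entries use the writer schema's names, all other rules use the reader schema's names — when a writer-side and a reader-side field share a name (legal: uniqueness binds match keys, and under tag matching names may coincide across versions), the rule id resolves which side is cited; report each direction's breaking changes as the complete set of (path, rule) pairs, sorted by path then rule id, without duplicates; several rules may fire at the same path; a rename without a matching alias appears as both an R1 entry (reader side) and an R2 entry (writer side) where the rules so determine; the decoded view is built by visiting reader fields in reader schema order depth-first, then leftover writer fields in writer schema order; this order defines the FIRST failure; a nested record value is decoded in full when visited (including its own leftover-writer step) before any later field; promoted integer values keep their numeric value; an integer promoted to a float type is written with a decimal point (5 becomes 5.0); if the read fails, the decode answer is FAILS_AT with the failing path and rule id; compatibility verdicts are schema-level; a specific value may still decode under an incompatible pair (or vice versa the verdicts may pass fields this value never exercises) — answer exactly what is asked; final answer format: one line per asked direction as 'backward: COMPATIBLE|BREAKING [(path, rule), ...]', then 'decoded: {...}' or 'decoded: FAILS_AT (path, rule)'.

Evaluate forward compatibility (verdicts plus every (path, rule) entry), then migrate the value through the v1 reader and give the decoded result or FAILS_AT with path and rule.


the writer's type comes first in each Event pair
forward for Event (reader v1, writer v2):
  channel has no writer counterpart
  attempts: paired with writer attempts (int64 -> int64; writer required)
  quantity: paired with writer quantity (int64 -> int64; writer optional)
  seq has no writer counterpart
  version: paired with writer version (int32 -> int32; writer required)
  leftover writer field: age
  R1 fires at channel
  R1 fires at quantity
  R1 fires at seq
  => forward verdict for Event: BREAKING, 3 violation(s)
decoding the Event value with the v1 reader:
  read fails at channel under R1 (no fill)
  => FAILS_AT (channel, R1)
ruling out the remaining Event differences:
  field attempts in record Event: tag 7 changed to 27 -> fires no rule on Event, leaving the asked answer as it is

forward: BREAKING [(channel, R1), (quantity, R1), (seq, R1)]; decoded: FAILS_AT (channel, R1)


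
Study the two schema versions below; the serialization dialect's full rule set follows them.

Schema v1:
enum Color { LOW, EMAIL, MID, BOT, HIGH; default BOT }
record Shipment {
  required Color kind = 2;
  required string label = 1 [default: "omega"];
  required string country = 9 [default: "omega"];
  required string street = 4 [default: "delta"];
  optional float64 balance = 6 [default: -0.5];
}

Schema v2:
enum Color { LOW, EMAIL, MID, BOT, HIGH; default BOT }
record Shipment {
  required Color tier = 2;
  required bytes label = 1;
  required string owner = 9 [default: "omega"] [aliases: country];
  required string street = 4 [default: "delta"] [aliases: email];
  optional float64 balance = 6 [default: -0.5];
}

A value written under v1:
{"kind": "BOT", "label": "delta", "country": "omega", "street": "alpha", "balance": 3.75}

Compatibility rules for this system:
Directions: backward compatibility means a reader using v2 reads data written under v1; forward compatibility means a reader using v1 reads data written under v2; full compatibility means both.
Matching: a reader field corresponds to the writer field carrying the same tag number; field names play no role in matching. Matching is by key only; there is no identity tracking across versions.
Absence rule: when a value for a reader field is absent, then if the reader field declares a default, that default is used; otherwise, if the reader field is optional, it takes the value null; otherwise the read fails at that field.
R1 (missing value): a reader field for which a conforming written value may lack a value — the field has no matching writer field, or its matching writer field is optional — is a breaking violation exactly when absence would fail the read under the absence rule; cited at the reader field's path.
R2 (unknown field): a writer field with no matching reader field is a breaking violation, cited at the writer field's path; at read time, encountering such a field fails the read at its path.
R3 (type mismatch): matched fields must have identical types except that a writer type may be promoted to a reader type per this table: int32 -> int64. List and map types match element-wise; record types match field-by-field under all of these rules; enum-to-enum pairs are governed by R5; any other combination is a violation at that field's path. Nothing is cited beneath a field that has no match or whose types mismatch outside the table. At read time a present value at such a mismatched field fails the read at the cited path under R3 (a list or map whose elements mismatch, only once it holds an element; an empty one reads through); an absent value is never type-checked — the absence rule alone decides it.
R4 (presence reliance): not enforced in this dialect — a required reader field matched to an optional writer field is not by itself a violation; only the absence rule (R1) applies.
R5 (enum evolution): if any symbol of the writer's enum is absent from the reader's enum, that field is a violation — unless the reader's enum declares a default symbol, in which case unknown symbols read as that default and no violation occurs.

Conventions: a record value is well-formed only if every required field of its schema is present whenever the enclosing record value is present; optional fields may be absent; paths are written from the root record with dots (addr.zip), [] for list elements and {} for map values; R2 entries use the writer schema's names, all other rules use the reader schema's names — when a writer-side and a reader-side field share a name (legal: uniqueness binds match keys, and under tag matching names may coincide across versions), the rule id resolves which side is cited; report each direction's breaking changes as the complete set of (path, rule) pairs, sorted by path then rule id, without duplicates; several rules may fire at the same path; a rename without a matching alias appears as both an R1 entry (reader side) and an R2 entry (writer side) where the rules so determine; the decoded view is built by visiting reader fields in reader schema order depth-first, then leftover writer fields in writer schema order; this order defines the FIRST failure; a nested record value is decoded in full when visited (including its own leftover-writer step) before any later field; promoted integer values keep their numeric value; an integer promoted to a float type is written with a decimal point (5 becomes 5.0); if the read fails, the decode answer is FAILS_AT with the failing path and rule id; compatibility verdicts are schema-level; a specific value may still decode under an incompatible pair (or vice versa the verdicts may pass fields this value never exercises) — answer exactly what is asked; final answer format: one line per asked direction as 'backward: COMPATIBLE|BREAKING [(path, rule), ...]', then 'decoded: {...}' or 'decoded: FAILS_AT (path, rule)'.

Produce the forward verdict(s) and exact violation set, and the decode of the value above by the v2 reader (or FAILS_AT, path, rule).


in Shipment below, arrows point writer -> reader
forward pass over Shipment, reader schema v1, writer schema v2:
  kind <- tier (Color -> Color, writer required)
  label <- label (bytes -> string, writer required)
  country <- owner (string -> string, writer required)
  street <- street (string -> string, writer required)
  balance <- balance (float64 -> float64, writer optional)
  breaking: (label, R3)
  forward on Shipment therefore BREAKING (1)
decode (reader v2):
  tier := "BOT" (from writer kind)
  read fails at label under R3
  => FAILS_AT (label, R3)
the rest of the Shipment diff is inert for this question:
  renamed field kind to tier in record Shipment -> no rule fires on it in Shipment's dialect; the asked verdict holds
  renamed field country to owner in record Shipment (alias country declared on the renamed field) -> no rule fires on it in Shipment's dialect; the asked verdict holds

forward: BREAKING [(label, R3)]; decoded: FAILS_AT (label, R3)


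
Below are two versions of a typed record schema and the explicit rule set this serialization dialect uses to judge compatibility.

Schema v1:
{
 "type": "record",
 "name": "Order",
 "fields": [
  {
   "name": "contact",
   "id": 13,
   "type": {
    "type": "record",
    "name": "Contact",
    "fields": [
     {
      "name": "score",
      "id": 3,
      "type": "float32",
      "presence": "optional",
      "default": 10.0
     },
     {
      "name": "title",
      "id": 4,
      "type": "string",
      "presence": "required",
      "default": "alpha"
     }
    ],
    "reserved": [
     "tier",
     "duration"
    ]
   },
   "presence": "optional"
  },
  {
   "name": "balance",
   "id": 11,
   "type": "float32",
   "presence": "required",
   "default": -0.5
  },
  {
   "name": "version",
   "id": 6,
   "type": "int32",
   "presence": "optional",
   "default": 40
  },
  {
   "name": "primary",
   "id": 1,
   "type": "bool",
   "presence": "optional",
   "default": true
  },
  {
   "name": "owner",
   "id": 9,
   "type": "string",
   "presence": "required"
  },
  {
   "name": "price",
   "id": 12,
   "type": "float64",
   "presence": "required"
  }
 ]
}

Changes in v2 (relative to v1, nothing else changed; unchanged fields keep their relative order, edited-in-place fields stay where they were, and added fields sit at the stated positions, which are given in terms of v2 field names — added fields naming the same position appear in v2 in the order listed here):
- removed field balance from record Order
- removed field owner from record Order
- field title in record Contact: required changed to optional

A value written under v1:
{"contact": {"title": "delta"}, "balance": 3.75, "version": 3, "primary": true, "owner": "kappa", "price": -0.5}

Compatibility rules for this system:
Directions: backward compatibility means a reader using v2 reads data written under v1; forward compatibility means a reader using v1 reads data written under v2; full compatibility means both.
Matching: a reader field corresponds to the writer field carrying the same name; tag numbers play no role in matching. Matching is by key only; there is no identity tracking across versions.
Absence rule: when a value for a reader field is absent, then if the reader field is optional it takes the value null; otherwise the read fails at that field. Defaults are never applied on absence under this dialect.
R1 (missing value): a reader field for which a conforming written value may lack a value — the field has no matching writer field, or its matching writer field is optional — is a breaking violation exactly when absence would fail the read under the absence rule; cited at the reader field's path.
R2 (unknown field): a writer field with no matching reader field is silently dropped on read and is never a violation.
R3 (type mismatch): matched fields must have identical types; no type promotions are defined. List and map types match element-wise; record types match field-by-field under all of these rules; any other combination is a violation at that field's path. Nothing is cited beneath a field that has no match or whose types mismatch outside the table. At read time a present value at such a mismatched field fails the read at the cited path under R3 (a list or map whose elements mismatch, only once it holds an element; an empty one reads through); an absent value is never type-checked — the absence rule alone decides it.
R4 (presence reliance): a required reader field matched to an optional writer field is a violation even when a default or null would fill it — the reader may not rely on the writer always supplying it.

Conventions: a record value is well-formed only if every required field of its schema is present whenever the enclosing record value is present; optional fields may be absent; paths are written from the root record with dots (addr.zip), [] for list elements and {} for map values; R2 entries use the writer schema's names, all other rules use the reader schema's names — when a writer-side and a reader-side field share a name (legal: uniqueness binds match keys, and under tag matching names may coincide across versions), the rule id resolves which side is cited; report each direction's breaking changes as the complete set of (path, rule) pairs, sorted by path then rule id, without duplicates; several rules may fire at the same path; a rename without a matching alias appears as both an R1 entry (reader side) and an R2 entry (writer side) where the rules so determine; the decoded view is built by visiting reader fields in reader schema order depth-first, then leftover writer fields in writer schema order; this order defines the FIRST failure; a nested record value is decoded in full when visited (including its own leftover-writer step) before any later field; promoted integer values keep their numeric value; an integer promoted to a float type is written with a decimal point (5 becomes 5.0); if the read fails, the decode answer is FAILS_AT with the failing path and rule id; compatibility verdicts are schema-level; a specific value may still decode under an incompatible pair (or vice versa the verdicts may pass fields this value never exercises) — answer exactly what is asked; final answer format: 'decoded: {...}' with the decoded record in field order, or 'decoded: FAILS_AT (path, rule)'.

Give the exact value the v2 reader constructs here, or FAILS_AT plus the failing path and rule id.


the writer's type comes first in each Order pair
decode walk for Order under reader schema v2:
  contact.score := null (not supplied -> null)
  contact.title := "delta"
  version := 3
  primary := true
  price := -0.5
  writer balance: unmatched, discarded
  writer owner: unmatched, discarded
  => decoded: {"contact": {"score": null, "title": "delta"}, "version": 3, "primary": true, "price": -0.5}
ruling out the remaining Order differences:
  field title in record Contact: required changed to optional -> shifts the Order verdicts, not this decode

decoded: {"contact": {"score": null, "title": "delta"}, "version": 3, "primary": true, "price": -0.5}


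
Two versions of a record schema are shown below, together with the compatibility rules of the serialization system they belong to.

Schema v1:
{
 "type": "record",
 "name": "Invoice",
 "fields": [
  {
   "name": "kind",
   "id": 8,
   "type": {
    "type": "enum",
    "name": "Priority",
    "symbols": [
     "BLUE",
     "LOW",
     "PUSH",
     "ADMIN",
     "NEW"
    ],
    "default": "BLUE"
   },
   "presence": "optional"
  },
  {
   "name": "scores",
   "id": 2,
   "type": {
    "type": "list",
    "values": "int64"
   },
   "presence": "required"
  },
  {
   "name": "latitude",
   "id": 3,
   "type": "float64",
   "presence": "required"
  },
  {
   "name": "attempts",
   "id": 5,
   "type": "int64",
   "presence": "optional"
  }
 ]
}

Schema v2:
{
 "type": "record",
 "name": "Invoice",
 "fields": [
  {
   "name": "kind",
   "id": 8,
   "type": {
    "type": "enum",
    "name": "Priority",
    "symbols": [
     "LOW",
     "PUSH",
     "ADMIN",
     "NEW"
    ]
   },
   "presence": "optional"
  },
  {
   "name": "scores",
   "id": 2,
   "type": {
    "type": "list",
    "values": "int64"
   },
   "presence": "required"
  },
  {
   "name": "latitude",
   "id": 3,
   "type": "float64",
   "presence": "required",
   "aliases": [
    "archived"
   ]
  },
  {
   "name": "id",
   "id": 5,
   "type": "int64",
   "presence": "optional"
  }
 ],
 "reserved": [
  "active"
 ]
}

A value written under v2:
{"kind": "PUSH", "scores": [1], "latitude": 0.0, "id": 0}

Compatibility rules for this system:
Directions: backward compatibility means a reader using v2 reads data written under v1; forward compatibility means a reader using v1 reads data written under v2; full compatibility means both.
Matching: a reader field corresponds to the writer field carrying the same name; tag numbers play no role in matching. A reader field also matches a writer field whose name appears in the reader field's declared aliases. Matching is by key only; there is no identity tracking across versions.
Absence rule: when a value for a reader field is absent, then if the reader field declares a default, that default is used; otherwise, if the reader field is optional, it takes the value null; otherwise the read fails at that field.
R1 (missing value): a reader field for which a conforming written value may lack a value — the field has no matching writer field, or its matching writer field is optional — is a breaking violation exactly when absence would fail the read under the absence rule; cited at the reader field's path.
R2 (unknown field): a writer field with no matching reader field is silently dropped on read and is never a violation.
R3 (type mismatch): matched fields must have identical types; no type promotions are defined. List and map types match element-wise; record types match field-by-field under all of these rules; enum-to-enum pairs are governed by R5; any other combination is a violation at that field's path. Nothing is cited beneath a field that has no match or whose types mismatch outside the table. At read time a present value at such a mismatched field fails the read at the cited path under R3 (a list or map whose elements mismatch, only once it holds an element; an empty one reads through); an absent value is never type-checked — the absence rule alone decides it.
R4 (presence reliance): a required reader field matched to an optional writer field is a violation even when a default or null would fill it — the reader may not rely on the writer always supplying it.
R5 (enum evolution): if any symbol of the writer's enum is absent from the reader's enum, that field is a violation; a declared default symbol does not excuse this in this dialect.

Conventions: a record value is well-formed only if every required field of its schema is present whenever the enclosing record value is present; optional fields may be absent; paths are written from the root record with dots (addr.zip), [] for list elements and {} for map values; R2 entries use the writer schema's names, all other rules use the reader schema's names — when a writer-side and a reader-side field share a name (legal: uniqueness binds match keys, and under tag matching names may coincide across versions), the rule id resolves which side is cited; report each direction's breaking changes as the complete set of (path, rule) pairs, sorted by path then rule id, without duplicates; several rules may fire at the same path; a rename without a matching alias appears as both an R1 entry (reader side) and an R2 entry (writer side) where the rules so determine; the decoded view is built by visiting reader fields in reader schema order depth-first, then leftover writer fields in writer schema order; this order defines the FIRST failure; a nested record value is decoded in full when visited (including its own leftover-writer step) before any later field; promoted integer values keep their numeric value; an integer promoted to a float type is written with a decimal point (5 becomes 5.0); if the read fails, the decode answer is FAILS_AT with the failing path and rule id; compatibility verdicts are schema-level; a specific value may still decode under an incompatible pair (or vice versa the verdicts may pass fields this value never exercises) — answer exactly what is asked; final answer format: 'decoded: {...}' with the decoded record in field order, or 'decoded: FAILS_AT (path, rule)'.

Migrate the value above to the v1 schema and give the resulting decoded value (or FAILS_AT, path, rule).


decoded: {"kind": "PUSH", "scores": [1], "latitude": 0.0, "attempts": null}

arrows below run writer -> reader for Invoice
migrating the Invoice value to v1:
  kind := "PUSH"
  scores := [1]
  latitude := 0.0
  attempts := null (missing; optional => null)
  writer id: no reader field; dropped
  => decoded: {"kind": "PUSH", "scores": [1], "latitude": 0.0, "attempts": null}
checking off the Invoice differences that do not matter here:
  enum Priority (field kind in record Invoice): symbol BLUE removed (it was the default; the default is cleared) -> schema-level compatibility only; this Invoice value's decode is unchanged


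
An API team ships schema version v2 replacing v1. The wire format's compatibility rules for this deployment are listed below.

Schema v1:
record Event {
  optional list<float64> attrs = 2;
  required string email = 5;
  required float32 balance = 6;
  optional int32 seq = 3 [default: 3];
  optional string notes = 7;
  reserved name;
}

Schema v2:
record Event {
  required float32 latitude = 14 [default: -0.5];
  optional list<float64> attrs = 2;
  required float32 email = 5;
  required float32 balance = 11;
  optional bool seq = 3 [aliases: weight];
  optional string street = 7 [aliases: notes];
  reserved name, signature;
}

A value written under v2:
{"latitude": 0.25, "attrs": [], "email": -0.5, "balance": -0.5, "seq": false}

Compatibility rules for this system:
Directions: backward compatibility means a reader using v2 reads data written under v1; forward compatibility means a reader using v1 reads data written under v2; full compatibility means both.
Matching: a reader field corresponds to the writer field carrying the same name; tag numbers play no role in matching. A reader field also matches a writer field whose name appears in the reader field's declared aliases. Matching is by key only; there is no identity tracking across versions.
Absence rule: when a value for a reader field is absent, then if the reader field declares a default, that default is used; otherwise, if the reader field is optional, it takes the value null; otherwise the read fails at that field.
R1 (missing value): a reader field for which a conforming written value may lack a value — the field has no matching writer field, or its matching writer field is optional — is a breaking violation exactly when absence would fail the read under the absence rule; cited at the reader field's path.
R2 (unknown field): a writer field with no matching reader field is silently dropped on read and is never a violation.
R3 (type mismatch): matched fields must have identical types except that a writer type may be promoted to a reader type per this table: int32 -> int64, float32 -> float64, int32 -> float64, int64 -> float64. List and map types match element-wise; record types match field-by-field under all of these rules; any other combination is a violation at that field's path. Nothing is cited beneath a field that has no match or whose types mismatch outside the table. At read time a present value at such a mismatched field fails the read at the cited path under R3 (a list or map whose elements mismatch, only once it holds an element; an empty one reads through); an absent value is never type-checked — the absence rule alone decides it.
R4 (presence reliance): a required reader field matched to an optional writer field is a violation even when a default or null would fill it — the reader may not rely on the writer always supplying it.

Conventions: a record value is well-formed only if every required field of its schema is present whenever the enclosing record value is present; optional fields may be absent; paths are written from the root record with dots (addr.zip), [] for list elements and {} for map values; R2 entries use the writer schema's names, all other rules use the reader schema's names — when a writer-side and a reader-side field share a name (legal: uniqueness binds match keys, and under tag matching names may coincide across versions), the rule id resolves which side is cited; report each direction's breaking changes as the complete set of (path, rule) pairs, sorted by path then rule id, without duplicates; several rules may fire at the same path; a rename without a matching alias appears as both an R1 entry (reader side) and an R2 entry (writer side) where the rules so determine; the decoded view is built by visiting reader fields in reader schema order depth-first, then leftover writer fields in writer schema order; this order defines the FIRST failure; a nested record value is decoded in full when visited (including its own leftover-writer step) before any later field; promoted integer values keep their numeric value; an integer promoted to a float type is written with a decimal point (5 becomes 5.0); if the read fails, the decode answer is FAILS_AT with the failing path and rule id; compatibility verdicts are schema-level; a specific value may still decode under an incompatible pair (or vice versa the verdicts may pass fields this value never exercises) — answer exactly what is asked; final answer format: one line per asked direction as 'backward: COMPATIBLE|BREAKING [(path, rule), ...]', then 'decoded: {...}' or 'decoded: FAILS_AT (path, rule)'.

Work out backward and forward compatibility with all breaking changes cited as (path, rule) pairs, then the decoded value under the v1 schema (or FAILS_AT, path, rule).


in Event below, arrows point writer -> reader
checking backward for Event: reader v2 against writer v1:
  latitude has no writer counterpart
  attrs: list<float64> -> list<float64>, writer optional; from attrs
  email: string -> float32, writer required; from email
  balance: float32 -> float32, writer required; from balance
  seq: int32 -> bool, writer optional; from seq
  street: string -> string, writer optional; from notes
  R3 fires at email
  R3 fires at seq
  => backward verdict for Event: BREAKING, 2 violation(s)
checking forward for Event: reader v1 against writer v2:
  attrs: list<float64> -> list<float64>, writer optional; from attrs
  email: float32 -> string, writer required; from email
  balance: float32 -> float32, writer required; from balance
  seq: bool -> int32, writer optional; from seq
  notes has no writer counterpart
  latitude (writer side), unknown to reader
  street (writer side), unknown to reader
  R3 fires at email
  R3 fires at seq
  => forward verdict for Event: BREAKING, 2 violation(s)
migrating the Event value to v1:
  attrs := []
  read fails at email under R3
  => FAILS_AT (email, R3)

backward: BREAKING [(email, R3), (seq, R3)]; forward: BREAKING [(email, R3), (seq, R3)]; decoded: FAILS_AT (email, R3)


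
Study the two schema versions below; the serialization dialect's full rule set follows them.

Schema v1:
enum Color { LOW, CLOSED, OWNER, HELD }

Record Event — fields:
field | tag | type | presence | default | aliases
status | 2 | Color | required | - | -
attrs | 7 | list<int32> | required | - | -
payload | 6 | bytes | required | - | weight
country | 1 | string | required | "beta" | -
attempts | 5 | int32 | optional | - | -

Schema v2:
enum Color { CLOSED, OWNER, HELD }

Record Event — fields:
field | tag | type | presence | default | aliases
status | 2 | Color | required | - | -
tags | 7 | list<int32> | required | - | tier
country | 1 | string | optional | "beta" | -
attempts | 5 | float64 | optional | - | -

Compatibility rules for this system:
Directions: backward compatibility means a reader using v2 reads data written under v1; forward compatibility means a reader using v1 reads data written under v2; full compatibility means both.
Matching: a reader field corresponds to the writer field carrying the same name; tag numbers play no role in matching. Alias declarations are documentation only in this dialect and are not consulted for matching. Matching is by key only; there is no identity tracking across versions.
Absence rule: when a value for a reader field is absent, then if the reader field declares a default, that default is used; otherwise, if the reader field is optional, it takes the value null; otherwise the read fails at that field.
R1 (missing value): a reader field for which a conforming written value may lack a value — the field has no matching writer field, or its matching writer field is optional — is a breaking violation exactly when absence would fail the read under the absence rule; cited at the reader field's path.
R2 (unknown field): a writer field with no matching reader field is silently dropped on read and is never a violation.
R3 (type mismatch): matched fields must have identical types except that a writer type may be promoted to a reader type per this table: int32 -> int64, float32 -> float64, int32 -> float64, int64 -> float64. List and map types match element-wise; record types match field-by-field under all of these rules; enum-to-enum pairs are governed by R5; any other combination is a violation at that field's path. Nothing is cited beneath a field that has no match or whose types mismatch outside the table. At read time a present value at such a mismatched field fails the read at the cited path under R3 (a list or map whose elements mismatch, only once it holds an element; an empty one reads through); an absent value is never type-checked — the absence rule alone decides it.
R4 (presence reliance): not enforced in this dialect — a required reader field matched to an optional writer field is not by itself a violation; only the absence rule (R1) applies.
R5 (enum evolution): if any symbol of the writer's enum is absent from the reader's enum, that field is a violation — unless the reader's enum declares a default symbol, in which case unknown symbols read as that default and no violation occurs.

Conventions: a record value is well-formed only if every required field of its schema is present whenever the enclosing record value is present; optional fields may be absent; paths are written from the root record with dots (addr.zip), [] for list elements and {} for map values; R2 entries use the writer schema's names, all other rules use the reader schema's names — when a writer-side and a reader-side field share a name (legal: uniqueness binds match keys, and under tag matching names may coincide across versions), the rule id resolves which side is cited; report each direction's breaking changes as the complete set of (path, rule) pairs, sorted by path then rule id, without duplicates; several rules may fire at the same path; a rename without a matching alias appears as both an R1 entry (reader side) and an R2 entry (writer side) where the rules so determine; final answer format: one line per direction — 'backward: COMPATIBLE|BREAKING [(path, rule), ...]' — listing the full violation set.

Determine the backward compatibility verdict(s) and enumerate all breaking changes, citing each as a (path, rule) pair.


backward: BREAKING [(status, R5), (tags, R1)]

in Event below, arrows point writer -> reader
backward pass over Event, reader schema v2, writer schema v1:
  status: paired with writer status (Color -> Color; writer required)
  tags: no writer-side match
  country: paired with writer country (string -> string; writer required)
  attempts: paired with writer attempts (int32 -> float64; writer optional)
  writer field attrs has no reader counterpart
  writer field payload has no reader counterpart
  R5 fires at status
  R1 fires at tags
  => 2 violation(s): backward is BREAKING for Event
ruling out the remaining Event differences:
  field attempts in record Event: type int32 changed to float64 -> fires only in the forward direction of Event, which is not asked here
  field country in record Event: required changed to optional -> inert for the asked Event verdict: nothing fires
  removed field payload from record Event -> fires only in the forward direction of Event, which is not asked here


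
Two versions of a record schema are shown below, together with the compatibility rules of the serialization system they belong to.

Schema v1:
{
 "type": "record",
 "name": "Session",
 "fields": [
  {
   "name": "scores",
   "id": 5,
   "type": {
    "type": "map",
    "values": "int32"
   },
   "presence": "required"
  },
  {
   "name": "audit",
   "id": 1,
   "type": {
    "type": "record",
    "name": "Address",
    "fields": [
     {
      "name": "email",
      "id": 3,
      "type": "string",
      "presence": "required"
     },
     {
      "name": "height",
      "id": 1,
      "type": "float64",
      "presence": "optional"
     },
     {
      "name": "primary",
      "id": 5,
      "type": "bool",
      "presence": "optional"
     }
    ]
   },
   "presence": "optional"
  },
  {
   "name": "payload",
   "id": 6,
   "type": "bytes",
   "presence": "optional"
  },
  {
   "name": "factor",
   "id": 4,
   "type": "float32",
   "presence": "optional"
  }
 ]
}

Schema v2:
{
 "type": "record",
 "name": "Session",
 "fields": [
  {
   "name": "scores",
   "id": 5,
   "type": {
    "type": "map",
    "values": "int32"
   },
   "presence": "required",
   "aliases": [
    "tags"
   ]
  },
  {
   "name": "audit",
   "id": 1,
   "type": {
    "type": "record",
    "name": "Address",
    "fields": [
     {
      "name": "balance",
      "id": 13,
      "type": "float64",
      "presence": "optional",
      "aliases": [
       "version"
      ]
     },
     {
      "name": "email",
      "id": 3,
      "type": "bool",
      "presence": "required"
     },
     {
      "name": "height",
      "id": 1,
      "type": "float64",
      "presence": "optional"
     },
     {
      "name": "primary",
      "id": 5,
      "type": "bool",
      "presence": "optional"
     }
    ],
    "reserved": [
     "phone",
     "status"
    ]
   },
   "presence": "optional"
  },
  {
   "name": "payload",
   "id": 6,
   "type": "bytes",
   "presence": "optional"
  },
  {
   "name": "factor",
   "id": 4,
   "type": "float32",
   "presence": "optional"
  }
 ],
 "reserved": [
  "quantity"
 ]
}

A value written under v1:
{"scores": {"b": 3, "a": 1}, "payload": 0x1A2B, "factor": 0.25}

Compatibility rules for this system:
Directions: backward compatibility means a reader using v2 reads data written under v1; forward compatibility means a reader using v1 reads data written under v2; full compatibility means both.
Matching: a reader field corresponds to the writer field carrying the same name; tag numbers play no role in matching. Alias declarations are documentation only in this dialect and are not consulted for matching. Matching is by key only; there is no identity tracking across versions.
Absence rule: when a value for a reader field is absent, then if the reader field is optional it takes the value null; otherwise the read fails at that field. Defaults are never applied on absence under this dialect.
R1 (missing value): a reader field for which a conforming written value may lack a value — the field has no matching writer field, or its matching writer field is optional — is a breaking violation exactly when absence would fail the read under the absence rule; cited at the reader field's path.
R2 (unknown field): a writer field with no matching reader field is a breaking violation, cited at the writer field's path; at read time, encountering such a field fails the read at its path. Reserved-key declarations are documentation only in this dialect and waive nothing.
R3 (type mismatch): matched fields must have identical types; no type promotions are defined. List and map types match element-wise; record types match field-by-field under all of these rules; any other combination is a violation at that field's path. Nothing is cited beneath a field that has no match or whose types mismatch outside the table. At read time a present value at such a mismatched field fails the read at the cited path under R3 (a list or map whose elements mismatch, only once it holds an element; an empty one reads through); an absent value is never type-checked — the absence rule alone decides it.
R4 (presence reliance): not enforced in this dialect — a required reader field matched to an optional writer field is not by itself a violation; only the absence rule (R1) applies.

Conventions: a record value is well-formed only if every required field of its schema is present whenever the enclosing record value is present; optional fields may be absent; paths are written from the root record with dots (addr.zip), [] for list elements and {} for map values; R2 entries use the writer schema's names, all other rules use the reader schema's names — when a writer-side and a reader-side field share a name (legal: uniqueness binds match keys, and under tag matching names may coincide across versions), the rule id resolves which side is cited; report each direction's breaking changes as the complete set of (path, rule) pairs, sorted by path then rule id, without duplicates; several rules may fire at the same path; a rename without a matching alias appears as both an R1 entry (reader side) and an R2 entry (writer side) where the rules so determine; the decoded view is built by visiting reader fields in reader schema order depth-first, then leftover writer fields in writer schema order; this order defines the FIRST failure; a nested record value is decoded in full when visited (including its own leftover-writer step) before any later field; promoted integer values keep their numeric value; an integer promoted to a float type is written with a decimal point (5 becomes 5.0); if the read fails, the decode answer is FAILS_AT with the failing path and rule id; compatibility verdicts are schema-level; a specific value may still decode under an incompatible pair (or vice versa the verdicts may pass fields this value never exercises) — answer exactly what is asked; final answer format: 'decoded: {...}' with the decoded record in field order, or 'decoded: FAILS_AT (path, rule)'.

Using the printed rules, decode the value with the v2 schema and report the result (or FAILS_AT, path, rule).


arrows below run writer -> reader for Session
migrating the Session value to v2:
  scores := {"b": 3, "a": 1}
  audit := null (missing; optional => null)
  payload := 0x1A2B
  factor := 0.25
  => decoded: {"scores": {"b": 3, "a": 1}, "audit": null, "payload": 0x1A2B, "factor": 0.25}
the other Session changes do not affect what is asked:
  added field balance to record Address: optional float64, tag 13 (in v2 it sits immediately before email) -> a verdict-level change on Session — the shown value reads the same
  field email in record Address: type string changed to bool -> a verdict-level change on Session — the shown value reads the same

decoded: {"scores": {"b": 3, "a": 1}, "audit": null, "payload": 0x1A2B, "factor": 0.25}
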